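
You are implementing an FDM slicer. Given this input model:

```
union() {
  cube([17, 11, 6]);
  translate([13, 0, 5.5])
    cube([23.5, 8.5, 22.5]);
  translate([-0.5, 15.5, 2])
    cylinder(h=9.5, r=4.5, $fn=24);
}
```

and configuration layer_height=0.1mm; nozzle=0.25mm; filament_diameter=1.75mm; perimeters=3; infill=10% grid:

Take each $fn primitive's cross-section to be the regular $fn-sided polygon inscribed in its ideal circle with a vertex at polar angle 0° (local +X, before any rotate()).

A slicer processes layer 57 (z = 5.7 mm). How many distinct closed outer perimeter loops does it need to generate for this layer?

2

At z = 5.7 mm: the cube is present — its section is the full 17×11 rectangle; the cube at (13, 0) is present — its section is the full 23.5×8.5 rectangle; the r=4.5 cylinder at (-0.5, 15.5) contributes a regular 24-gon of circumradius 4.5; Combining (union): the regions partially overlap (shared area 34.00 mm²), so overlapping operands fuse into one piece — 2 connected regions. The result has 2 disconnected regions.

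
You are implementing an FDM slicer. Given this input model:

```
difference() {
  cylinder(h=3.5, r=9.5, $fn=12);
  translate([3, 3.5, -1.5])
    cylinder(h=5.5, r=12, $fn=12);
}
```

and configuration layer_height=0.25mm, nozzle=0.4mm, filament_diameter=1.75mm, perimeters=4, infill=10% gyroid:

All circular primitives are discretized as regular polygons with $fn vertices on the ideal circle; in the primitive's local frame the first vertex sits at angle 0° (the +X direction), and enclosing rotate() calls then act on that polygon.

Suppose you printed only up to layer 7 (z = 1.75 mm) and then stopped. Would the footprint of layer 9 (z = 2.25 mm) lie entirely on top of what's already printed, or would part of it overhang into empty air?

Compare the two slices. At z = 1.75: the r=9.5 cylinder contributes a regular 12-gon of circumradius 9.5 (area = (12/2)·9.500²·sin(360°/12) = 270.75 mm²); the r=12 cylinder at (3, 3.5) contributes a regular 12-gon of circumradius 12 (area = (12/2)·12.000²·sin(360°/12) = 432.00 mm²); Taking the first minus the rest: starting from the r=9.5 cylinder (270.75 mm²), the r=12 cylinder at (3, 3.5) partially overlaps it — only the 241.11 mm² overlap (of its 432.00 mm²) is removed, clipping the outline — area = 29.64 mm². At z = 2.25: the cylinder: section is a regular 12-gon, circumradius r=9.5 (area = (12/2)·9.500²·sin(360°/12) = 270.75 mm²); the cylinder at (3, 3.5): section is a regular 12-gon, circumradius r=12 (area = (12/2)·12.000²·sin(360°/12) = 432.00 mm²); After the difference (first − rest): starting from the r=9.5 cylinder (270.75 mm²), the r=12 cylinder at (3, 3.5) partially overlaps it — only the 241.11 mm² overlap (of its 432.00 mm²) is removed, clipping the outline — area = 29.64 mm². Checking containment: the cross-section at z = 2.25 is a subset of the cross-section at z = 1.75.

entirely on top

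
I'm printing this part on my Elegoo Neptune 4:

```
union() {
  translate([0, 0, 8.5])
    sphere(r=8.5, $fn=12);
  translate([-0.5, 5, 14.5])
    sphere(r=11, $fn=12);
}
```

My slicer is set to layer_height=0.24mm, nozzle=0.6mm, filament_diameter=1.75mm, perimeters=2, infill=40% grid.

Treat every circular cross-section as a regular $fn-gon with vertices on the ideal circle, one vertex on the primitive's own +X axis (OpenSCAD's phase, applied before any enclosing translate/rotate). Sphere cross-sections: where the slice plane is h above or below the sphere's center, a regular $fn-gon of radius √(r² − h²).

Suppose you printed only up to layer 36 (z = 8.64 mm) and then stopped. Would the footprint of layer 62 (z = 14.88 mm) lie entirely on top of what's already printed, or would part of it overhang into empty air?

Compare the two slices. At z = 8.64: the r=8.5 sphere slices to a regular 12-gon of circumradius 8.499 (√(r²−h²) with h=0.14 from center) (area = (12/2)·8.499²·sin(360°/12) = 216.69 mm²); the r=11 sphere at (-0.5, 5) slices to a regular 12-gon of circumradius 9.309 (√(r²−h²) with h=5.86 from center) (area = (12/2)·9.309²·sin(360°/12) = 259.98 mm²); Combining (union): the regions partially overlap — summed areas 476.67 mm² minus the doubly-counted overlap 150.97 mm² gives 325.71 mm² — area = 325.71 mm². At z = 14.88: the r=8.5 sphere slices to a regular 12-gon of circumradius 5.617 (√(r²−h²) with h=6.38 from center) (area = (12/2)·5.617²·sin(360°/12) = 94.64 mm²); the r=11 sphere at (-0.5, 5) slices to a regular 12-gon of circumradius 10.993 (√(r²−h²) with h=0.38 from center) (area = (12/2)·10.993²·sin(360°/12) = 362.57 mm²); Merging all regions: the r=8.5 sphere lies entirely inside the r=11 sphere at (-0.5, 5), so the union is just the r=11 sphere at (-0.5, 5) — area = 362.57 mm². Checking containment: at z = 14.88 the cross-section extends beyond the z = 8.64 cross-section by about 70.47 mm².

part overhangs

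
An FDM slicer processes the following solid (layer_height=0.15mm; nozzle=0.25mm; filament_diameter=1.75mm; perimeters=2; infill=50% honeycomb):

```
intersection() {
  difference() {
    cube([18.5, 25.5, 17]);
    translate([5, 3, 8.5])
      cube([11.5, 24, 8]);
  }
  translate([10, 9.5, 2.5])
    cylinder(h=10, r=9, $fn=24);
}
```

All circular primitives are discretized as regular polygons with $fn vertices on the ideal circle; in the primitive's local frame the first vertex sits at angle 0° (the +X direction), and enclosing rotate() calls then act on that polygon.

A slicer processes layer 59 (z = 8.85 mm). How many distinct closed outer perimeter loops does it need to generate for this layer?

At z = 8.85 mm: the cube is present — its section is the full 18.5×25.5 rectangle; the cube at (5, 3) (footprint 11.5×24) is included at this height; Subtracting the remaining from the first: starting from the 18.5×25.5 cube, the 11.5×24 cube at (5, 3) partially overlaps it — only the 258.75 mm² overlap (of its 276.00 mm²) is removed, clipping the outline — 1 connected region; the cylinder at (10, 9.5): section is a regular 24-gon, circumradius r=9; After intersecting: the r=9 cylinder at (10, 9.5) partially overlaps that combined region; clipping to the common part keeps 80.31 mm² — 2 connected regions. The result has 2 disconnected regions.

2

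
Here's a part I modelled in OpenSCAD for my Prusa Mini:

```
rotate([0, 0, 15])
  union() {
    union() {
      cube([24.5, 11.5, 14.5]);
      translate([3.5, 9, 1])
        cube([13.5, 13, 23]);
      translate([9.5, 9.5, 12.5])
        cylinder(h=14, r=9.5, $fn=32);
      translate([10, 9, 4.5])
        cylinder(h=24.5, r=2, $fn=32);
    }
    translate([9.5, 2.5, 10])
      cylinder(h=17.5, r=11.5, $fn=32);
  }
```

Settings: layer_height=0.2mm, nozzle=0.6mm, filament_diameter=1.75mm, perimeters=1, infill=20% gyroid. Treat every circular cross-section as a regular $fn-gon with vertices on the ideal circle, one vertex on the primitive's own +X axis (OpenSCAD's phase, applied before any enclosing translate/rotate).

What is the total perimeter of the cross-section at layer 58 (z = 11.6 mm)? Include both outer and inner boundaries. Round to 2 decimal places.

At z = 11.6 mm: the cube (footprint 24.5×11.5) is included at this height (perimeter 72.00 mm); the cube at (3.5, 9) is present — its section is the full 13.5×13 rectangle (perimeter 53.00 mm); the cylinder at (9.5, 9.5) is absent (z outside [12.5, 26.5]); the r=2 cylinder at (10, 9) contributes a regular 32-gon of circumradius 2 (perimeter = 2·32·2.000·sin(180°/32) = 12.55 mm); Taking the union: the regions partially overlap (shared area 46.24 mm²), so the edge portions inside another operand are dropped and the merged outline is re-measured after clipping — boundary = 93.00 mm; the r=11.5 cylinder at (9.5, 2.5) gives a regular 32-gon of circumradius 11.5 (constant along its height) (perimeter = 2·32·11.500·sin(180°/32) = 72.14 mm); Taking the union: the regions partially overlap (shared area 249.59 mm²), so the edge portions inside another operand are dropped and the merged outline is re-measured after clipping — boundary = 103.23 mm; (rotated 15° about Z; rotation is an isometry so areas/perimeters/island counts are preserved). Overall, the cross-section is a single solid region. Total boundary length (outer) = 103.23 mm.

103.23 mm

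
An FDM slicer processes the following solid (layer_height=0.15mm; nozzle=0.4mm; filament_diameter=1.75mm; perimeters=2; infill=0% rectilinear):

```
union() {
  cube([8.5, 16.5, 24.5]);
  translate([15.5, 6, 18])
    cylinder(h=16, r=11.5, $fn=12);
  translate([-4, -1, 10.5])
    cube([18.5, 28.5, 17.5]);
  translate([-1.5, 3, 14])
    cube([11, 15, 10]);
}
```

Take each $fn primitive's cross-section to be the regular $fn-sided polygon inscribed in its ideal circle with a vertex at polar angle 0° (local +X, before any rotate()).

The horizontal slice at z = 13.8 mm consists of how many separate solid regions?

At z = 13.8 mm: the cube is present — its section is the full 8.5×16.5 rectangle; the cylinder at (15.5, 6) is absent (z outside [18, 34]); the cube at (-4, -1) is present — its section is the full 18.5×28.5 rectangle; the cube at (-1.5, 3) is not intersected at this z (z outside [14, 24]); Merging all regions: the 8.5×16.5 cube lies entirely inside the 18.5×28.5 cube at (-4, -1), so the union is just the 18.5×28.5 cube at (-4, -1) — 1 connected region. The result has 1 disconnected region.

1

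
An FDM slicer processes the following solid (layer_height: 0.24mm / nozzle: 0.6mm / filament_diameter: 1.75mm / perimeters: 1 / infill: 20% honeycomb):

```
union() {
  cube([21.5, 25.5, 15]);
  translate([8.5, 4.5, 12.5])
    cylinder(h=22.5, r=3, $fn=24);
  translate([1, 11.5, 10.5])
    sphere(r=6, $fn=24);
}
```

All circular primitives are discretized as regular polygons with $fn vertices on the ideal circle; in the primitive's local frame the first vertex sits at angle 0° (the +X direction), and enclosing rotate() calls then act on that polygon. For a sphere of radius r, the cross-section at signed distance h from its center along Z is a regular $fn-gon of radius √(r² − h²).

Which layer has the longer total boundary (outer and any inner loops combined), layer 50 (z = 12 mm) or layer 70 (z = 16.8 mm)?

layer 50 (z = 12 mm)

Layer 50 (z = 12): the cube is present — its section is the full 21.5×25.5 rectangle (perimeter 94.00 mm); the cylinder at (8.5, 4.5) is not intersected at this z (z outside [12.5, 35]); the r=6 sphere at (1, 11.5) slices to a regular 24-gon of circumradius 5.809 (√(r²−h²) with h=1.5 from center) (perimeter = 2·24·5.809·sin(180°/24) = 36.40 mm); Combining (union): the regions partially overlap (shared area 63.90 mm²), so the edge portions inside another operand are dropped and the merged outline is re-measured after clipping — boundary = 98.83 mm. So its perimeter = 98.83 mm. Layer 70 (z = 16.8): the cube is not intersected at this z (z outside [0, 15]); the cylinder at (8.5, 4.5): section is a regular 24-gon, circumradius r=3 (perimeter = 2·24·3.000·sin(180°/24) = 18.80 mm); the sphere at (1, 11.5) is absent (|z−center|=6.300 > r=6); Combining (union): only the r=3 cylinder at (8.5, 4.5) is present, so the union is just that shape — boundary = 18.80 mm. So its perimeter = 18.80 mm. Layer 50 is larger (98.83 vs 18.80 mm).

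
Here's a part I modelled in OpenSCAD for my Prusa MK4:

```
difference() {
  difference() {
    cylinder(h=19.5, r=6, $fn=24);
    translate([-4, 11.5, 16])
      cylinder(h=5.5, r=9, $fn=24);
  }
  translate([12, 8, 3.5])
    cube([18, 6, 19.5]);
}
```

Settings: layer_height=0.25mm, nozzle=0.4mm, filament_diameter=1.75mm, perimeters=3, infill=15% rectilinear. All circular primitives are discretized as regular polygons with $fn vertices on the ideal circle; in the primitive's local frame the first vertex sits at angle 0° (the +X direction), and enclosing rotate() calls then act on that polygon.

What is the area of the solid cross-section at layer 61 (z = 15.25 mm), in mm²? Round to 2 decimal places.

111.81 mm²

At z = 15.25 mm: the r=6 cylinder gives a regular 24-gon of circumradius 6 (constant along its height) (area = (24/2)·6.000²·sin(360°/24) = 111.81 mm²); the cylinder at (-4, 11.5) does not reach this height (z outside [16, 21.5]); After the difference (first − rest): none of the subtracted shapes is present at this height, so the r=6 cylinder is unchanged — area = 111.81 mm²; the cube at (12, 8) (footprint 18×6) is included at this height (area 108.00 mm²); Subtracting the remaining from the first: starting from the result so far (111.81 mm²), the 18×6 cube at (12, 8) misses the remaining region (no effect) — area = 111.81 mm². Overall, the cross-section is a single solid region. Net area = 111.81 mm².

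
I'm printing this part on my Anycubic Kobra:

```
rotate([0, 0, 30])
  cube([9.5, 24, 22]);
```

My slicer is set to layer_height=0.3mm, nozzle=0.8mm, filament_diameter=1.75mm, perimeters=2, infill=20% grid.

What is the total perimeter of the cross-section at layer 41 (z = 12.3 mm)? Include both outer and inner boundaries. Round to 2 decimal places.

67.00 mm

At z = 12.3 mm: the cube is present — its section is the full 9.5×24 rectangle (perimeter 67.00 mm); (rotated 30° about Z; rotation is an isometry so areas/perimeters/island counts are preserved). Overall, the cross-section is a single solid region. Total boundary length (outer) = 67.00 mm.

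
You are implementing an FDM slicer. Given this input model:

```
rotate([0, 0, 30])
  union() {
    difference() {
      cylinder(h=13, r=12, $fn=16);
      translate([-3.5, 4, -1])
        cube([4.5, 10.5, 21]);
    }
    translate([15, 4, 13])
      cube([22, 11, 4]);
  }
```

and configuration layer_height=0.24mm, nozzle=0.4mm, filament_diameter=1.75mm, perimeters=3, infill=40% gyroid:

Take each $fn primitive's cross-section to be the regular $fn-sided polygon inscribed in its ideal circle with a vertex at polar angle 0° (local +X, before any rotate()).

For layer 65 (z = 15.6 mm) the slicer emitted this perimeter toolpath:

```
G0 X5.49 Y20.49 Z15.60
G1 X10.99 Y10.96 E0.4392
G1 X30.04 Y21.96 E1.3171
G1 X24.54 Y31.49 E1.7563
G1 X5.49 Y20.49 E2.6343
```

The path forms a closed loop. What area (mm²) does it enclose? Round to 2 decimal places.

Apply the shoelace formula to the sequence of (X, Y) vertices; enclosed area = 242.05 mm².

242.05 mm²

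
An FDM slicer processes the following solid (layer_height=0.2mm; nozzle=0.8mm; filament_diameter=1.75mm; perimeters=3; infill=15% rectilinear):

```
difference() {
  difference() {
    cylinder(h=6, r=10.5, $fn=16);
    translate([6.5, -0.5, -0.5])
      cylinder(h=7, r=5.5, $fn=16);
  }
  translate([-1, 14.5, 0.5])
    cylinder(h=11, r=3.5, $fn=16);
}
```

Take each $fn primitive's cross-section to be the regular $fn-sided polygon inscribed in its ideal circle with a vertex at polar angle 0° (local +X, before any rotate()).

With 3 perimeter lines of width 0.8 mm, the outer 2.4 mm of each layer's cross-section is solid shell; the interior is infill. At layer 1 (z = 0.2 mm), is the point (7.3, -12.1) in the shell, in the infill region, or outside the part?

At z = 0.2 mm: the cylinder: section is a regular 16-gon, circumradius r=10.5; the r=5.5 cylinder at (6.5, -0.5) contributes a regular 16-gon of circumradius 5.5; Taking the first minus the rest: starting from the r=10.5 cylinder, the r=5.5 cylinder at (6.5, -0.5) partially overlaps it — only the 81.70 mm² overlap (of its 92.61 mm²) is removed, clipping the outline — 1 connected region; the cylinder at (-1, 14.5) is absent (z outside [0.5, 11.5]); After the difference (first − rest): none of the subtracted shapes is present at this height, so the result so far is unchanged — 1 connected region. Overall, the cross-section is a single solid region. The nearest boundary edge runs (7.42, -7.42)→(4.02, -9.70); distance from the point to it = 3.82 mm. The point is not inside any of the regions above, so it lies outside the cross-section (3.82 mm from the nearest boundary).

outside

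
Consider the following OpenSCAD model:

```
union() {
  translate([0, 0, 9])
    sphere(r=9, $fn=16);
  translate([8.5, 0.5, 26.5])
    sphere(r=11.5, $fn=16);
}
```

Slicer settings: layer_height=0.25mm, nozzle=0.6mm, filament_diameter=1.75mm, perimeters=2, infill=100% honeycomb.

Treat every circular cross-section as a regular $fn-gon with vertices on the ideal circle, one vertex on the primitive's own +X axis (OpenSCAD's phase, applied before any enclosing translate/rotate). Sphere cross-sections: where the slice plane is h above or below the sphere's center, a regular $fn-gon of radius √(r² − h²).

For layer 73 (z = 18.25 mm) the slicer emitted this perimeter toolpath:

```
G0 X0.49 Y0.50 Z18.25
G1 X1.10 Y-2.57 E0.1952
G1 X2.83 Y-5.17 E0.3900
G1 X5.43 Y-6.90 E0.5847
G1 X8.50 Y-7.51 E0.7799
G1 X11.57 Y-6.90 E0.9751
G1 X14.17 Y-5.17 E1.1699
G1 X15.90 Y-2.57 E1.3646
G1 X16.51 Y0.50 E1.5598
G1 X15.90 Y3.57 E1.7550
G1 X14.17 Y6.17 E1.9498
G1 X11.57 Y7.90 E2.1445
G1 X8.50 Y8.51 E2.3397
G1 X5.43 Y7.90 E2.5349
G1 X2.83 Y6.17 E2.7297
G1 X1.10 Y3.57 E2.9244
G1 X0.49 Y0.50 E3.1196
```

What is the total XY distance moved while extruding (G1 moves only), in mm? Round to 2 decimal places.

50.02 mm

Sum the Euclidean lengths of each G1 segment: total = 50.02 mm.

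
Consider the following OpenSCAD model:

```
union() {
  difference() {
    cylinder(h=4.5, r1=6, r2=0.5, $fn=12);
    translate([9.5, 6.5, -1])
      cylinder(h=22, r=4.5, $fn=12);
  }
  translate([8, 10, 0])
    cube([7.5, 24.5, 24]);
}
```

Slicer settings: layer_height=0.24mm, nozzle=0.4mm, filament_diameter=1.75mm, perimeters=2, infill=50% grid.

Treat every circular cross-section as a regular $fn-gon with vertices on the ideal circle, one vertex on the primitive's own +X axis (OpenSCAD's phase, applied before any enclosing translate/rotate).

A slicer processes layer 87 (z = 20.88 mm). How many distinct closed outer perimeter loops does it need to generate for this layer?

1

At z = 20.88 mm: the cone is not intersected at this z (z outside [0, 4.5]); the cylinder at (9.5, 6.5): section is a regular 12-gon, circumradius r=4.5; Taking the first minus the rest: the first operand is absent here, so nothing remains; the cube at (8, 10) is present — its section is the full 7.5×24.5 rectangle; Merging all regions: only the 7.5×24.5 cube at (8, 10) is present, so the union is just that shape — 1 connected region. The result has 1 disconnected region.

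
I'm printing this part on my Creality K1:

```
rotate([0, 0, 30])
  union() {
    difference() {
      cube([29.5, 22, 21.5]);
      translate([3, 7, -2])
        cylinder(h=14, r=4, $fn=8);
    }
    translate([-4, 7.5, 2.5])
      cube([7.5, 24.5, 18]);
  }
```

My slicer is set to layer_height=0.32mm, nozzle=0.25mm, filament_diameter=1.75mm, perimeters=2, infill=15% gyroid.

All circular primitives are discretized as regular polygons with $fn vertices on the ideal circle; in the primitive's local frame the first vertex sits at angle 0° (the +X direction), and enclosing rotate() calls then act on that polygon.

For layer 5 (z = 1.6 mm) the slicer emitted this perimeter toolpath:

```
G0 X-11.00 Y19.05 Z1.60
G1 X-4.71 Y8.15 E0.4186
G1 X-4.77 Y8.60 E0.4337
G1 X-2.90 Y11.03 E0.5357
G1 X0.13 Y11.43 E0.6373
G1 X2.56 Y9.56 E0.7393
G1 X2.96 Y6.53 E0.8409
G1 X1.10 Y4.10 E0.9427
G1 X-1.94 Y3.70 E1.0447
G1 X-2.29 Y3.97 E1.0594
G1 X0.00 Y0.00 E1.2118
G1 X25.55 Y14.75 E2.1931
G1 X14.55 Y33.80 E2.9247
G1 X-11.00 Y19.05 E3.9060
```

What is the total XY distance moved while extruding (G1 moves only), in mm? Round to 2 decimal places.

117.44 mm

Sum the Euclidean lengths of each G1 segment: total = 117.44 mm.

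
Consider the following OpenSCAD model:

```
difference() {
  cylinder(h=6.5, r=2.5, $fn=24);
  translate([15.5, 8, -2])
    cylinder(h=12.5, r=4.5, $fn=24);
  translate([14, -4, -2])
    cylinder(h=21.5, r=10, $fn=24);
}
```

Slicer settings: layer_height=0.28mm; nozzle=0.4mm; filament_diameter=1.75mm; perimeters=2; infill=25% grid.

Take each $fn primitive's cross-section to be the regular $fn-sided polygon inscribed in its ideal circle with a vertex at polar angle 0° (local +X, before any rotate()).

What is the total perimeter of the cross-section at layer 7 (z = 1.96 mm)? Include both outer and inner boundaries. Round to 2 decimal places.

At z = 1.96 mm: the r=2.5 cylinder gives a regular 24-gon of circumradius 2.5 (constant along its height) (perimeter = 2·24·2.500·sin(180°/24) = 15.66 mm); the cylinder at (15.5, 8): section is a regular 24-gon, circumradius r=4.5 (perimeter = 2·24·4.500·sin(180°/24) = 28.19 mm); the r=10 cylinder at (14, -4) gives a regular 24-gon of circumradius 10 (constant along its height) (perimeter = 2·24·10.000·sin(180°/24) = 62.65 mm); After the difference (first − rest): starting from the r=2.5 cylinder, the r=4.5 cylinder at (15.5, 8) misses the remaining region (no effect); the r=10 cylinder at (14, -4) misses the remaining region (no effect) — boundary = 15.66 mm. Overall, the cross-section is a single solid region. Total boundary length (outer) = 15.66 mm.

15.66 mm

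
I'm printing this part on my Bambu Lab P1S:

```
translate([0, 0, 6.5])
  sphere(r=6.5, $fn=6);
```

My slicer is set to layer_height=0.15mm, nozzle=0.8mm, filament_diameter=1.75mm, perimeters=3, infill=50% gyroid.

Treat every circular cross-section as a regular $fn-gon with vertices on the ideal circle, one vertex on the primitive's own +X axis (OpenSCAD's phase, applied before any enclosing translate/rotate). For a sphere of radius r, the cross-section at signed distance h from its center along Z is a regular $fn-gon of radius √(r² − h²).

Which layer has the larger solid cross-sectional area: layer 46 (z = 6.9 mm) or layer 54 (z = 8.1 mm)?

Layer 46 (z = 6.9): the r=6.5 sphere slices to a regular 6-gon of circumradius 6.488 (√(r²−h²) with h=0.4 from center) (area = (6/2)·6.488²·sin(360°/6) = 109.35 mm²). So its area = 109.35 mm². Layer 54 (z = 8.1): the r=6.5 sphere contributes a regular 6-gon of circumradius √(6.5²−1.6²) = 6.300 (area = (6/2)·6.300²·sin(360°/6) = 103.12 mm²). So its area = 103.12 mm². Layer 46 is larger (109.35 vs 103.12 mm²).

layer 46 (z = 6.9 mm)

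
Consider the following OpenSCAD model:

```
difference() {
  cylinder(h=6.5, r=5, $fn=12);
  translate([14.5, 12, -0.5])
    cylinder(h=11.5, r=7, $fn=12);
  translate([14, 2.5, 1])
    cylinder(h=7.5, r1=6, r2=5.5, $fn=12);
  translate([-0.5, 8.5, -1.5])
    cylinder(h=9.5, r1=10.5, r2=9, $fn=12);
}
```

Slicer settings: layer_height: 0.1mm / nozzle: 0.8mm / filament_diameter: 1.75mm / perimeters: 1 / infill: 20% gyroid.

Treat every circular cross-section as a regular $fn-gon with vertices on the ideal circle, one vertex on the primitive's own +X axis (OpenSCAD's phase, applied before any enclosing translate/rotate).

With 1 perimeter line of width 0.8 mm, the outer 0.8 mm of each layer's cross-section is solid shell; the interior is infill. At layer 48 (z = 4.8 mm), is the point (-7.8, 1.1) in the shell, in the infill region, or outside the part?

outside

At z = 4.8 mm: the r=5 cylinder gives a regular 12-gon of circumradius 5 (constant along its height); the r=7 cylinder at (14.5, 12) gives a regular 12-gon of circumradius 7 (constant along its height); the cone at (14, 2.5) contributes a regular 12-gon of circumradius 5.747 (interpolated between r1=6 and r2=5.5 at t=0.507); the cone at (-0.5, 8.5) (r1=10.5→r2=9) has section circumradius 9.505 here — a regular 12-gon; Taking the first minus the rest: starting from the r=5 cylinder, the r=7 cylinder at (14.5, 12) misses the remaining region (no effect); the cone at (14, 2.5) misses the remaining region (no effect); the cone at (-0.5, 8.5) partially overlaps it — only the 40.70 mm² overlap (of its 271.05 mm²) is removed, clipping the outline — 1 connected region. Overall, the cross-section is a single solid region. The nearest boundary edge runs (-5.00, 0.00)→(-4.95, 0.19); distance from the point to it = 2.99 mm. The point is not inside any of the regions above, so it lies outside the cross-section (2.99 mm from the nearest boundary).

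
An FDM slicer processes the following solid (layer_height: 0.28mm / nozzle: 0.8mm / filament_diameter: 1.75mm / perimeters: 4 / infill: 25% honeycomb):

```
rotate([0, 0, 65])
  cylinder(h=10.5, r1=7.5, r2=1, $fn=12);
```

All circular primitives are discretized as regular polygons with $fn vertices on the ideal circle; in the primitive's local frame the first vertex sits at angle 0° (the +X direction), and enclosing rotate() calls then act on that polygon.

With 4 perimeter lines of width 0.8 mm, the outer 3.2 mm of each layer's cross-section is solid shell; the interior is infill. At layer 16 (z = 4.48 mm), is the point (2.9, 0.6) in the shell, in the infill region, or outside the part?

shell

At z = 4.48 mm: the cone contributes a regular 12-gon of circumradius 4.727 (interpolated between r1=7.5 and r2=1 at t=0.427); (rotated 65° about Z; rotation is an isometry so areas/perimeters/island counts are preserved). Overall, the cross-section is a single solid region. Undo the 65° rotation: the query point maps to (1.769, -2.375) in the un-rotated model frame. The nearest boundary edge runs (2.36, -4.09)→(4.09, -2.36); distance from the point to it = 1.64 mm. The point is inside the cross-section, 1.64 mm from the nearest boundary — within the 3.2 mm shell band (4 × 0.8).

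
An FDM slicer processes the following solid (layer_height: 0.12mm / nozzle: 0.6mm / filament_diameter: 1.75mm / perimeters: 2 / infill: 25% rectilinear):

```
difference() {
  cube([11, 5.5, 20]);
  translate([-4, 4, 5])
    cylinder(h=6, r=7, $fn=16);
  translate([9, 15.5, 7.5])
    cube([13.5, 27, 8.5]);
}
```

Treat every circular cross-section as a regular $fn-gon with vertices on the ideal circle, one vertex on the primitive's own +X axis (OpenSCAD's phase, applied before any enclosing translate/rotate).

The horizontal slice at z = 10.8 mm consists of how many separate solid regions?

1

At z = 10.8 mm: the cube (footprint 11×5.5) is included at this height; the r=7 cylinder at (-4, 4) contributes a regular 16-gon of circumradius 7; the cube at (9, 15.5) (footprint 13.5×27) is included at this height; Taking the first minus the rest: starting from the 11×5.5 cube, the r=7 cylinder at (-4, 4) partially overlaps it — only the 14.28 mm² overlap (of its 150.01 mm²) is removed, clipping the outline; the 13.5×27 cube at (9, 15.5) misses the remaining region (no effect) — 1 connected region. The result has 1 disconnected region.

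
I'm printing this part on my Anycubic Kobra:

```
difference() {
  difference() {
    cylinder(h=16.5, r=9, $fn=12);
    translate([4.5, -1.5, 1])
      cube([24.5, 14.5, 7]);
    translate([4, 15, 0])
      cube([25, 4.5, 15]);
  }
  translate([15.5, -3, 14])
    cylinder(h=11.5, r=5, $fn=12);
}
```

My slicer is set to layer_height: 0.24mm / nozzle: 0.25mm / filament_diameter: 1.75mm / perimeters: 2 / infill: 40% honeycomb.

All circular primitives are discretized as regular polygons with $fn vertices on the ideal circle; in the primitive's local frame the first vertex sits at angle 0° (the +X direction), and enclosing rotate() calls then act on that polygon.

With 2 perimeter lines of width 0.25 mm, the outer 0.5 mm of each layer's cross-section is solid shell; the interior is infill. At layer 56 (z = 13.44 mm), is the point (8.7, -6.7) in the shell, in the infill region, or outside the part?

At z = 13.44 mm: the r=9 cylinder contributes a regular 12-gon of circumradius 9; the cube at (4.5, -1.5) is absent (z outside [1, 8]); the cube at (4, 15) is present — its section is the full 25×4.5 rectangle; Subtracting the remaining from the first: starting from the r=9 cylinder, the 25×4.5 cube at (4, 15) misses the remaining region (no effect) — 1 connected region; the cylinder at (15.5, -3) is not intersected at this z (z outside [14, 25.5]); Subtracting the remaining from the first: none of the subtracted shapes is present at this height, so the result so far is unchanged — 1 connected region. Overall, the cross-section is a single solid region. The nearest boundary edge runs (7.79, -4.50)→(4.50, -7.79); distance from the point to it = 2.20 mm. The point is not inside any of the regions above, so it lies outside the cross-section (2.20 mm from the nearest boundary).

outside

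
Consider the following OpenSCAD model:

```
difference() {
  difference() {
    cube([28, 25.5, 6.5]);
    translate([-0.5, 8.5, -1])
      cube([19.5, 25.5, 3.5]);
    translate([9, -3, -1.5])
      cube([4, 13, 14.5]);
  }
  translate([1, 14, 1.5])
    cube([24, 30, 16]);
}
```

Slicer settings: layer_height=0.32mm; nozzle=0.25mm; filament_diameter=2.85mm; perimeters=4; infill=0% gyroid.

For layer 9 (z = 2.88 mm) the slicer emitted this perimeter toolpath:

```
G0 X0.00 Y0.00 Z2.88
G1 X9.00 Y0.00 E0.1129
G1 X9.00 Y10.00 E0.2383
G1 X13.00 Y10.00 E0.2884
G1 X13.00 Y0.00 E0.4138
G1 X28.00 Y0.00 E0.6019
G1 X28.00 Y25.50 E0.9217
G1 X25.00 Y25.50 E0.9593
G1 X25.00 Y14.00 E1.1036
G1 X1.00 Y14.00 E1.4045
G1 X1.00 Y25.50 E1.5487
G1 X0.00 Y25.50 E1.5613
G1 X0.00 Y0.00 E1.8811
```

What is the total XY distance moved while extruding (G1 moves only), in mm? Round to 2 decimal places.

150.00 mm

Sum the Euclidean lengths of each G1 segment: total = 150.00 mm.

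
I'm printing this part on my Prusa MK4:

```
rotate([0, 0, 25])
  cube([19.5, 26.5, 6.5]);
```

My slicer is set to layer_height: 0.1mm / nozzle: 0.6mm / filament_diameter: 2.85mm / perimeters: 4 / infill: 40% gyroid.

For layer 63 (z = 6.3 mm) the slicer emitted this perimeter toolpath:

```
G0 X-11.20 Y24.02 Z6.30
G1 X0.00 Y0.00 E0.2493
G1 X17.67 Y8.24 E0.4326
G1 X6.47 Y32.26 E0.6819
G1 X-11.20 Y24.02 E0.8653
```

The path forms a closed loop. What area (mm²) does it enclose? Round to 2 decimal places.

Apply the shoelace formula to the sequence of (X, Y) vertices; enclosed area = 516.72 mm².

516.72 mm²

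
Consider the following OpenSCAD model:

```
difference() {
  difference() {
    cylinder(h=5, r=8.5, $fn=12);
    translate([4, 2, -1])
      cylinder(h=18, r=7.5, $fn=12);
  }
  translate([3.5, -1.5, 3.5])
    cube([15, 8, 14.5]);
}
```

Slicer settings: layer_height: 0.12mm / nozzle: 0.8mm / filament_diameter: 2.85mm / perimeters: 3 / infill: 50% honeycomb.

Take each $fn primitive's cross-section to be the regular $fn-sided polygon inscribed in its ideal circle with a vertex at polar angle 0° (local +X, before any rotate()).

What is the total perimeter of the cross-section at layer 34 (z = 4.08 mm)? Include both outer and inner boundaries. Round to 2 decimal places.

57.06 mm

At z = 4.08 mm: the r=8.5 cylinder gives a regular 12-gon of circumradius 8.5 (constant along its height) (perimeter = 2·12·8.500·sin(180°/12) = 52.80 mm); the r=7.5 cylinder at (4, 2) contributes a regular 12-gon of circumradius 7.5 (perimeter = 2·12·7.500·sin(180°/12) = 46.59 mm); After the difference (first − rest): starting from the r=8.5 cylinder, the r=7.5 cylinder at (4, 2) partially overlaps it — only the 122.01 mm² overlap (of its 168.75 mm²) is removed, clipping the outline — boundary = 57.06 mm; the cube at (3.5, -1.5) is present — its section is the full 15×8 rectangle (perimeter 46.00 mm); Taking the first minus the rest: starting from that combined region, the 15×8 cube at (3.5, -1.5) misses the remaining region (no effect) — boundary = 57.06 mm. Overall, the cross-section is a single solid region. Total boundary length (outer) = 57.06 mm.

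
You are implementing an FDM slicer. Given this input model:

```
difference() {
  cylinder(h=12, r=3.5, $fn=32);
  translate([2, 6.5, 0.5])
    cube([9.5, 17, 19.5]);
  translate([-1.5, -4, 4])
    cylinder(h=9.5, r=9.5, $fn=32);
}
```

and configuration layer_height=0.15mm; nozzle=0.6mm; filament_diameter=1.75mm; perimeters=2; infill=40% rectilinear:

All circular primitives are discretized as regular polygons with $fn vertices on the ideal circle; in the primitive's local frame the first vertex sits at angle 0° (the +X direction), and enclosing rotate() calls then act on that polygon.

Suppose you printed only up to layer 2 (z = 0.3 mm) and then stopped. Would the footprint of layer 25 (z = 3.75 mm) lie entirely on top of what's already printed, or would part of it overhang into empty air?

Compare the two slices. At z = 0.3: the cylinder: section is a regular 32-gon, circumradius r=3.5 (area = (32/2)·3.500²·sin(360°/32) = 38.24 mm²); the cube at (2, 6.5) is not intersected at this z (z outside [0.5, 20]); the cylinder at (-1.5, -4) is not intersected at this z (z outside [4, 13.5]); Taking the first minus the rest: none of the subtracted shapes is present at this height, so the r=3.5 cylinder is unchanged — area = 38.24 mm². At z = 3.75: the r=3.5 cylinder gives a regular 32-gon of circumradius 3.5 (constant along its height) (area = (32/2)·3.500²·sin(360°/32) = 38.24 mm²); the 9.5×17 cube at (2, 6.5) contributes its full rectangle (area 161.50 mm²); the cylinder at (-1.5, -4) is absent (z outside [4, 13.5]); After the difference (first − rest): starting from the r=3.5 cylinder (38.24 mm²), the 9.5×17 cube at (2, 6.5) misses the remaining region (no effect) — area = 38.24 mm². Checking containment: the cross-section at z = 3.75 is a subset of the cross-section at z = 0.3.

entirely on top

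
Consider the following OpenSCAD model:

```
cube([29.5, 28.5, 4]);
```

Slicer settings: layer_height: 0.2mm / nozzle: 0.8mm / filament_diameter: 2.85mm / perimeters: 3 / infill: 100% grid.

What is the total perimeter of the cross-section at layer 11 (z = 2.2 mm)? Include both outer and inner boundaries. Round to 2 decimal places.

At z = 2.2 mm: the 29.5×28.5 cube contributes its full rectangle (perimeter 116.00 mm). Overall, the cross-section is a single solid region. Total boundary length (outer) = 116.00 mm.

116.00 mm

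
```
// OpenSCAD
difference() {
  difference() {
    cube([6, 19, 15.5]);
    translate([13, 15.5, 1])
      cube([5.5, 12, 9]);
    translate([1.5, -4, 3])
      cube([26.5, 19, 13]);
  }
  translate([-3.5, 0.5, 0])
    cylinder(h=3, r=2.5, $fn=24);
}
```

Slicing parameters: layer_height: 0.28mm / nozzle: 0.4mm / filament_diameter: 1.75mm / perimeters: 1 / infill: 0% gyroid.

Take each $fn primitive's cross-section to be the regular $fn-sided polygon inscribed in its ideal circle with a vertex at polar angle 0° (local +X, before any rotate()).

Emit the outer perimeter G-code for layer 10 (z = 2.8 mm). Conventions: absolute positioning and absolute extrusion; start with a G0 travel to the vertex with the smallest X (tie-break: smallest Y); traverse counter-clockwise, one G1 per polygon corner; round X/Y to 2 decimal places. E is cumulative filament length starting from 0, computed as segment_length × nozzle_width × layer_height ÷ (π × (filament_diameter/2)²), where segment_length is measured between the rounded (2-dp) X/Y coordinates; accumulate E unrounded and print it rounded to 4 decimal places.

G0 X0.00 Y0.00 Z2.80
G1 X6.00 Y0.00 E0.2794
G1 X6.00 Y19.00 E1.1641
G1 X0.00 Y19.00 E1.4435
G1 X0.00 Y0.00 E2.3282

At z = 2.8 mm: the cube is present — its section is the full 6×19 rectangle; the cube at (13, 15.5) is present — its section is the full 5.5×12 rectangle; the cube at (1.5, -4) is absent (z outside [3, 16]); Subtracting the remaining from the first: starting from the 6×19 cube, the 5.5×12 cube at (13, 15.5) misses the remaining region (no effect) — 1 connected region; the r=2.5 cylinder at (-3.5, 0.5) contributes a regular 24-gon of circumradius 2.5; Subtracting the remaining from the first: starting from the result so far, the r=2.5 cylinder at (-3.5, 0.5) misses the remaining region (no effect) — 1 connected region. The outline is a single polygon with 4 vertices. Extrusion per mm of travel: 0.4 × 0.28 / (π × 0.875²) = 0.046564. Accumulating E over each segment gives final E = 2.3282.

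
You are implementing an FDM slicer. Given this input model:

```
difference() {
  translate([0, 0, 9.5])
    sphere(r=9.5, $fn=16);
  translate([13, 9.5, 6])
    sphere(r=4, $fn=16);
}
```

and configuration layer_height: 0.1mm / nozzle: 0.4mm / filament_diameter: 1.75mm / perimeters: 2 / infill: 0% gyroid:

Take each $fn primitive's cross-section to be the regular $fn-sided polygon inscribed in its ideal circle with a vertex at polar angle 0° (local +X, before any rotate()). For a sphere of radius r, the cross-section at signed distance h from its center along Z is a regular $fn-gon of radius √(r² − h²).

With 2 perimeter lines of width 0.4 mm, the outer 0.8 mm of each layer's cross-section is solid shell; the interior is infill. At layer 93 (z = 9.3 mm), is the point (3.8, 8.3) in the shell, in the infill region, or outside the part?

shell

At z = 9.3 mm: the r=9.5 sphere contributes a regular 16-gon of circumradius √(9.5²−0.2²) = 9.498; the r=4 sphere at (13, 9.5) slices to a regular 16-gon of circumradius 2.261 (√(r²−h²) with h=3.3 from center); Taking the first minus the rest: starting from the r=9.5 sphere, the r=4 sphere at (13, 9.5) misses the remaining region (no effect) — 1 connected region. Overall, the cross-section is a single solid region. The nearest boundary edge runs (3.63, 8.77)→(6.72, 6.72); distance from the point to it = 0.30 mm. The point is inside the cross-section, 0.30 mm from the nearest boundary — within the 0.8 mm shell band (2 × 0.4).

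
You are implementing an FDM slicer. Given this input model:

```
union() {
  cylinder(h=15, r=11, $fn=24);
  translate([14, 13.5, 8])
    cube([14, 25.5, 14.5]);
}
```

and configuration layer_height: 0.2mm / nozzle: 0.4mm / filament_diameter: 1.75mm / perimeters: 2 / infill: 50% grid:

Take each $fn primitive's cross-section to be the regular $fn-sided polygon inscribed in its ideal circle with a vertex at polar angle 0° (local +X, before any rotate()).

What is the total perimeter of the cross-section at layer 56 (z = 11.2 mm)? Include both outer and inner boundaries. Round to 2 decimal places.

147.92 mm

At z = 11.2 mm: the cylinder: section is a regular 24-gon, circumradius r=11 (perimeter = 2·24·11.000·sin(180°/24) = 68.92 mm); the cube at (14, 13.5) (footprint 14×25.5) is included at this height (perimeter 79.00 mm); Taking the union: the 2 present regions are separate (no shared area or edge), so areas and boundary lengths simply add and each stays a separate island — boundary = 147.92 mm. Overall, the cross-section has 2 separate islands. Total boundary length (outer) = 147.92 mm.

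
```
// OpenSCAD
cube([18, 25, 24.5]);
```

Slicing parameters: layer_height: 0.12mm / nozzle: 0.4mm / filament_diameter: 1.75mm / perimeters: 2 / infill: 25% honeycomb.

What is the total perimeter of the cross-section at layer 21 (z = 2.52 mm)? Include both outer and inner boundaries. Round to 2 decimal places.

At z = 2.52 mm: the cube (footprint 18×25) is included at this height (perimeter 86.00 mm). Overall, the cross-section is a single solid region. Total boundary length (outer) = 86.00 mm.

86.00 mm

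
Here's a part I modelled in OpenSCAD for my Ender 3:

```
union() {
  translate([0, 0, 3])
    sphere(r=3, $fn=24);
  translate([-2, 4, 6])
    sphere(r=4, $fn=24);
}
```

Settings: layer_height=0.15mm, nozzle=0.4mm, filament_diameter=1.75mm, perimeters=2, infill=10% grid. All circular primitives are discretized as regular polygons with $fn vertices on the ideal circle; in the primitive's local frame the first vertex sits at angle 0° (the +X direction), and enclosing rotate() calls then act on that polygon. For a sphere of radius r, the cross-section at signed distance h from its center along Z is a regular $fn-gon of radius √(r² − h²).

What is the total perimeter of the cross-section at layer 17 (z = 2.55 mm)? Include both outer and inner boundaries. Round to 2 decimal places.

At z = 2.55 mm: the r=3 sphere contributes a regular 24-gon of circumradius √(3²−0.45²) = 2.966 (perimeter = 2·24·2.966·sin(180°/24) = 18.58 mm); the sphere at (-2, 4): section is a regular 24-gon, circumradius = √(r²−h²) = √(4²−3.45²) = 2.024 (perimeter = 2·24·2.024·sin(180°/24) = 12.68 mm); Combining (union): the regions partially overlap (shared area 0.69 mm²), so the edge portions inside another operand are dropped and the merged outline is re-measured after clipping — boundary = 26.90 mm. Overall, the cross-section is a single solid region. Total boundary length (outer) = 26.90 mm.

26.90 mm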